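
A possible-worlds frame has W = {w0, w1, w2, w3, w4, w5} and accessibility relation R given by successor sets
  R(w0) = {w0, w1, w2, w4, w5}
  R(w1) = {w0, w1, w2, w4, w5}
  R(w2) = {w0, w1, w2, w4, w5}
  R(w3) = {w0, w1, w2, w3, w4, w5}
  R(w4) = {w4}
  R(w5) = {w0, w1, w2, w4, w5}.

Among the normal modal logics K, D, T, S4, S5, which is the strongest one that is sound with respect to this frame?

Serial (axiom D): yes — every world has a successor (e.g. w0 R w0).
Reflexive (axiom T): yes — every world is R-related to itself.
Transitive (axiom 4): yes — every two-step R-path is closed by a direct edge.
Euclidean (axiom 5): no — w0 R w4 and w0 R w1, but not w4 R w1.
So F validates K, D, T, S4; S5 would additionally require R to be Euclidean. The strongest is S4.

S4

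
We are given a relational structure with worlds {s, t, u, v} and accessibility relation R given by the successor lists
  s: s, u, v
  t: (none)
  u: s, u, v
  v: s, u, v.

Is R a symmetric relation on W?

Symmetric: yes — every pair in R has its reverse in R.

Yes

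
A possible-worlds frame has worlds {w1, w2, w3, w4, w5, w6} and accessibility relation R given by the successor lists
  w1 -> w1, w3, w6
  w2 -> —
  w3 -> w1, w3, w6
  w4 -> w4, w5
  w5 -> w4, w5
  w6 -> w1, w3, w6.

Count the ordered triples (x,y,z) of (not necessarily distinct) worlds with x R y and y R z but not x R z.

0

R is transitive; there are no such tuples.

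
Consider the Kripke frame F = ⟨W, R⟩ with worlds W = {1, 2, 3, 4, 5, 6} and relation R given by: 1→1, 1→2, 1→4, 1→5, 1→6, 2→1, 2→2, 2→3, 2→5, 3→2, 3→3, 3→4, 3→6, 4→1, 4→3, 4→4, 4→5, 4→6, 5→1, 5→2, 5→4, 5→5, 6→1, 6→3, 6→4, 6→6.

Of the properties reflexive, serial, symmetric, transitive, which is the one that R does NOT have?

Reflexive: yes — every world is R-related to itself.
Serial: yes — every world has a successor (e.g. 1 R 1).
Symmetric: yes — every pair in R has its reverse in R.
Transitive: no — 1 R 2 and 2 R 3, but not 1 R 3.
Only transitive fails.

transitive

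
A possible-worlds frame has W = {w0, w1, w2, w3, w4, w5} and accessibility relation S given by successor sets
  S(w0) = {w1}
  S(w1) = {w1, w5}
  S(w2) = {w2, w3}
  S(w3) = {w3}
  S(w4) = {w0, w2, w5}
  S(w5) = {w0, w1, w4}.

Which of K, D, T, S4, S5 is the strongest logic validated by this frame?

D

Serial (axiom D): yes — every world has a successor (e.g. w0 S w1).
Reflexive (axiom T): no — w0 is not related to itself.
Transitive (axiom 4): no — w0 S w1 and w1 S w5, but not w0 S w5.
Euclidean (axiom 5): no — w4 S w0 and w4 S w2, but not w0 S w2.
So F validates K, D; T would additionally require S to be reflexive. The strongest is D.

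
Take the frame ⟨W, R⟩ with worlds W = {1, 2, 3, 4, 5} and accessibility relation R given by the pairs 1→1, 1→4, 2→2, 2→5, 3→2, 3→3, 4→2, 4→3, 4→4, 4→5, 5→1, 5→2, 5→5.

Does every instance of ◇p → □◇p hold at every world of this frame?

Axiom 5 corresponds to the accessibility relation being Euclidean.
Euclidean: no — 4 R 2 and 4 R 3, but not 2 R 3.

No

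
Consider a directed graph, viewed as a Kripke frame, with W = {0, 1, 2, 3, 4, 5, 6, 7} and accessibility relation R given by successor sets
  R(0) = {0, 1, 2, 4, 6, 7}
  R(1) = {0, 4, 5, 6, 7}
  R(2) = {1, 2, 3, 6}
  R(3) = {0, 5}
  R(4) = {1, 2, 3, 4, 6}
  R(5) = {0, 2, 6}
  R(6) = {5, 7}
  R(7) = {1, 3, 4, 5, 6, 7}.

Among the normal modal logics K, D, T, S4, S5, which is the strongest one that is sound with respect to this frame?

Serial (axiom D): yes — every world has a successor (e.g. 0 R 0).
Reflexive (axiom T): no — 1 is not related to itself.
Transitive (axiom 4): no — 0 R 1 and 1 R 5, but not 0 R 5.
Euclidean (axiom 5): no — 0 R 1 and 0 R 2, but not 1 R 2.
So F validates K, D; T would additionally require R to be reflexive. The strongest is D.

D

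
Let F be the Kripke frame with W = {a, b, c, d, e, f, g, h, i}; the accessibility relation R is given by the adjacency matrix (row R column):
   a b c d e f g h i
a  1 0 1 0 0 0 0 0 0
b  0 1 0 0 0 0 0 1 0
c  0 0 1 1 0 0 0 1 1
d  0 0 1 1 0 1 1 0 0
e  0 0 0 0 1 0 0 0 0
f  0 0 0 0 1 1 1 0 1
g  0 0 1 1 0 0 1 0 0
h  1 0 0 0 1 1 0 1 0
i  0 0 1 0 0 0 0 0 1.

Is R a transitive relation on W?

Transitive: no — a R c and c R d, but not a R d.

No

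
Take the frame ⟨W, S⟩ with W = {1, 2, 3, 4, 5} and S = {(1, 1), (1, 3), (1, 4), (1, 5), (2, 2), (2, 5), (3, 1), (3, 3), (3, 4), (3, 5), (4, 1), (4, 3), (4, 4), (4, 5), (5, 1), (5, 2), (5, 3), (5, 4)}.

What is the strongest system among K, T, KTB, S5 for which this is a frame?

K

Reflexive (axiom T): no — 5 is not related to itself.
Symmetric (axiom B): yes — every pair in S has its reverse in S.
Euclidean (axiom 5): no — 5 S 1 and 5 S 2, but not 1 S 2.
So F validates K; T would additionally require S to be reflexive. The strongest is K.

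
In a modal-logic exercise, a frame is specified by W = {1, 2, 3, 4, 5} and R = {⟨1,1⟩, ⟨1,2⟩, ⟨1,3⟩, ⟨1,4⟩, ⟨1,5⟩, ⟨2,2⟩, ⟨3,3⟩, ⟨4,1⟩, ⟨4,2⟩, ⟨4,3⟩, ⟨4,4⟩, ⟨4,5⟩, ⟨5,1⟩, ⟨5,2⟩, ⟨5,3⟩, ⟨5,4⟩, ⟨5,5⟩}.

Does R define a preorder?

Yes

Reflexive: yes — every world is R-related to itself.
Transitive: yes — every two-step R-path is closed by a direct edge.
So R is a preorder.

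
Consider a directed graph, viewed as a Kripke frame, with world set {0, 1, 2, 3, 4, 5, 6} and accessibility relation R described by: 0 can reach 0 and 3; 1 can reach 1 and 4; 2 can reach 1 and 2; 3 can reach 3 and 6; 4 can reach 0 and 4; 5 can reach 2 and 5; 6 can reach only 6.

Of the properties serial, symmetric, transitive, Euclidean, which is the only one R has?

serial

Serial: yes — every world has a successor (e.g. 0 R 0).
Symmetric: no — 0 R 3 but not 3 R 0.
Transitive: no — 0 R 3 and 3 R 6, but not 0 R 6.
Euclidean: no — 0 R 3 and 0 R 0, but not 3 R 0.
Only serial holds.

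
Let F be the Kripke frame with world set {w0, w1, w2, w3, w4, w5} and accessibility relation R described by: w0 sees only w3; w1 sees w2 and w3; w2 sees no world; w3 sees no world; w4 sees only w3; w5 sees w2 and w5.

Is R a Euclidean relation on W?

No

Euclidean: no — w1 R w2 and w1 R w3, but not w2 R w3.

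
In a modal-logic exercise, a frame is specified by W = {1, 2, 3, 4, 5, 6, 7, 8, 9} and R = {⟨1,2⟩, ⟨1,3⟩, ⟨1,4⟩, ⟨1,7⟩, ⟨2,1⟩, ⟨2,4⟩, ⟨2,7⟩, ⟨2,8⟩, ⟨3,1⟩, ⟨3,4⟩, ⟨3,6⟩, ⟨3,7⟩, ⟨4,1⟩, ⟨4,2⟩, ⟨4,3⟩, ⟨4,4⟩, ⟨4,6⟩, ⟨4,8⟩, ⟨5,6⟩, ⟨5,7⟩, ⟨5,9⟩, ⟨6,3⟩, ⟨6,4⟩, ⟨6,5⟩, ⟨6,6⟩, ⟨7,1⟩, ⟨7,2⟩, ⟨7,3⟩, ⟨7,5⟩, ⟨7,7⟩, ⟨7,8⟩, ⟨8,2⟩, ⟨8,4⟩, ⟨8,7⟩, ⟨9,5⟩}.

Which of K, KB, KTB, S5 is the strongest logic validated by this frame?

Symmetric (axiom B): yes — every pair in R has its reverse in R.
Reflexive (axiom T): no — 1 is not related to itself.
Euclidean (axiom 5): no — 1 R 2 and 1 R 3, but not 2 R 3.
So F validates K, KB; KTB would additionally require R to be reflexive. The strongest is KB.

KB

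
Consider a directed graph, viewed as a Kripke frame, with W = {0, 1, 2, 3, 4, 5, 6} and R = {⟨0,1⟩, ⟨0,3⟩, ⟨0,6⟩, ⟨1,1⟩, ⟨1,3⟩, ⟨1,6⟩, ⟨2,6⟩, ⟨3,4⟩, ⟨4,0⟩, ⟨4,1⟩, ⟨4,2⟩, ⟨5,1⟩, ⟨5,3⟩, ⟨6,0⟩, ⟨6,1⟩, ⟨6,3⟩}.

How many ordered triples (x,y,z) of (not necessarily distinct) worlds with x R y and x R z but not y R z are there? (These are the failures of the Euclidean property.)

Enumerating: (0,3,1), (0,3,3), (0,3,6), (0,6,6), (1,3,1), (1,3,3), (1,3,6), (1,6,6), (2,6,6), (3,4,4), (4,0,0), (4,0,2), … and 12 more.
Total: 24.

24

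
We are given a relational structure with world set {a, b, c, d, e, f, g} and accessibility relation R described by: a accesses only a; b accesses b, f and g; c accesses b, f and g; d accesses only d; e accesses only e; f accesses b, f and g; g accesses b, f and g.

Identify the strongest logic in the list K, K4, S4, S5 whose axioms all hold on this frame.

Transitive (axiom 4): yes — every two-step R-path is closed by a direct edge.
Reflexive (axiom T): no — c is not related to itself.
Euclidean (axiom 5): yes — any two successors of a common world are R-related.
So F validates K, K4; S4 would additionally require R to be reflexive. The strongest is K4.

K4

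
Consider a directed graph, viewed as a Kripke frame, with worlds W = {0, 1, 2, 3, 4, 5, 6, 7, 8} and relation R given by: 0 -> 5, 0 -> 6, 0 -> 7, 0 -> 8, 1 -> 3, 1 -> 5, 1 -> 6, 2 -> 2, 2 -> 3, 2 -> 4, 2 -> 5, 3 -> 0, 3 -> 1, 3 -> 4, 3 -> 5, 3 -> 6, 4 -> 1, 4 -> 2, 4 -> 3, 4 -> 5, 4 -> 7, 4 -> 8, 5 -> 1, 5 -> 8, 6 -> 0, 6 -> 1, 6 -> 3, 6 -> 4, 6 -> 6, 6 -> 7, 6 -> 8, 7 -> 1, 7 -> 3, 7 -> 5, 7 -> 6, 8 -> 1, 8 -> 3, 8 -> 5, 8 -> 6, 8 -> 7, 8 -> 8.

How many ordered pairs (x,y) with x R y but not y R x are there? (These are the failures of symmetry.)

Enumerating: (0,5), (0,7), (0,8), (2,3), (2,5), (3,0), (3,5), (4,1), (4,5), (4,7), (4,8), (6,4), (7,1), (7,3), (7,5), (8,1), (8,3), (8,7).

18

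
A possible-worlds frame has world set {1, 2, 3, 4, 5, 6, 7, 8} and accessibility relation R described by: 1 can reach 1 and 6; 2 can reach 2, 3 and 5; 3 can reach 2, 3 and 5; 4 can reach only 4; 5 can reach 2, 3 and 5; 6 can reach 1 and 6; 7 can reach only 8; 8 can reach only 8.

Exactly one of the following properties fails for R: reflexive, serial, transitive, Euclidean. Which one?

Reflexive: no — 7 is not related to itself.
Serial: yes — every world has a successor (e.g. 1 R 1).
Transitive: yes — every two-step R-path is closed by a direct edge.
Euclidean: yes — any two successors of a common world are R-related.
Only reflexive fails.

reflexive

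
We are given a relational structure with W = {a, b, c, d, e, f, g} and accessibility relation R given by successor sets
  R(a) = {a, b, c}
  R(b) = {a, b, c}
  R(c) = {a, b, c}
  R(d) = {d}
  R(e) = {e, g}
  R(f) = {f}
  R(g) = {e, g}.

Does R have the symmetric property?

Yes

Symmetric: yes — every pair in R has its reverse in R.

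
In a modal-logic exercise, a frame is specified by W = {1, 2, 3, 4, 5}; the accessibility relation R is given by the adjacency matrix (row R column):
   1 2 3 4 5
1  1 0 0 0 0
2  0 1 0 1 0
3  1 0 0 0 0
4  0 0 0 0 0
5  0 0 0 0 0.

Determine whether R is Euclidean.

No

Euclidean: no — 2 R 4 and 2 R 2, but not 4 R 2.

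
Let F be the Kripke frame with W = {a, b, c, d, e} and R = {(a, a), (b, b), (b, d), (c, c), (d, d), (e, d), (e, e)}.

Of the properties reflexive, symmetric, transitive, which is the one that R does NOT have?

symmetric

Reflexive: yes — every world is R-related to itself.
Symmetric: no — b R d but not d R b.
Transitive: yes — every two-step R-path is closed by a direct edge.
Only symmetric fails.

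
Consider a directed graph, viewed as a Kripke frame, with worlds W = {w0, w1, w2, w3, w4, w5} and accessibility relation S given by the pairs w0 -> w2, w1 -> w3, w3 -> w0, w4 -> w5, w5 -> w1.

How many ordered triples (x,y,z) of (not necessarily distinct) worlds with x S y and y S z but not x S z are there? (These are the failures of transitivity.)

Enumerating: (w1,w3,w0), (w3,w0,w2), (w4,w5,w1), (w5,w1,w3).

4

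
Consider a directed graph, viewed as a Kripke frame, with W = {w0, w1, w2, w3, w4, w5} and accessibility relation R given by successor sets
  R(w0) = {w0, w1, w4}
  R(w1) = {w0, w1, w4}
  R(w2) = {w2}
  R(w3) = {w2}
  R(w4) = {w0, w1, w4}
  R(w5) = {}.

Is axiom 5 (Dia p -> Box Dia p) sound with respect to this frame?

Yes

The schema 5 characterises exactly the Euclidean frames.
Euclidean: yes — any two successors of a common world are R-related.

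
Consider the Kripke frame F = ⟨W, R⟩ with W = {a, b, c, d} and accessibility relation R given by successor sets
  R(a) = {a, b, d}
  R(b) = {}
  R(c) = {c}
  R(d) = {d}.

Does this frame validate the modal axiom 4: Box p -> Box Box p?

The schema 4 characterises exactly the transitive frames.
Transitive: yes — every two-step R-path is closed by a direct edge.

Yes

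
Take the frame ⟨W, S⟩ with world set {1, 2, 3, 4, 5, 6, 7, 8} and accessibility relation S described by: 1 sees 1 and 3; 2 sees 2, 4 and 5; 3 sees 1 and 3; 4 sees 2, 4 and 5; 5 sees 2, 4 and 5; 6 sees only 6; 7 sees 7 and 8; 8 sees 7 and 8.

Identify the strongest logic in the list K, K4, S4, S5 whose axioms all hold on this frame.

S5

Transitive (axiom 4): yes — every two-step S-path is closed by a direct edge.
Reflexive (axiom T): yes — every world is S-related to itself.
Euclidean (axiom 5): yes — any two successors of a common world are S-related.
So F validates K, K4, S4, S5. The strongest is S5.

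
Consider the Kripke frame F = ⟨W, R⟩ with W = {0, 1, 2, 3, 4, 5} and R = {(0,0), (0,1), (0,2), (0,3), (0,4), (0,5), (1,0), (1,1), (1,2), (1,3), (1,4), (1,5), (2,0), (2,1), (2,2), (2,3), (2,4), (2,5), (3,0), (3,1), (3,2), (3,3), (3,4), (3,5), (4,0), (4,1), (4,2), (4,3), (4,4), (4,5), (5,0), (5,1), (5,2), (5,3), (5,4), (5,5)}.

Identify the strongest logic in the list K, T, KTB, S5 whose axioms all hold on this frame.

S5

Reflexive (axiom T): yes — every world is R-related to itself.
Symmetric (axiom B): yes — every pair in R has its reverse in R.
Euclidean (axiom 5): yes — any two successors of a common world are R-related.
So F validates K, T, KTB, S5. The strongest is S5.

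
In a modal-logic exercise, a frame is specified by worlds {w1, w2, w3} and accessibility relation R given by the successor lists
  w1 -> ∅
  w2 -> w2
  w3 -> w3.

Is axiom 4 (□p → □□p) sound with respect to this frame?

Yes

By correspondence theory, 4 is valid on a frame iff R is transitive.
Transitive: yes — every two-step R-path is closed by a direct edge.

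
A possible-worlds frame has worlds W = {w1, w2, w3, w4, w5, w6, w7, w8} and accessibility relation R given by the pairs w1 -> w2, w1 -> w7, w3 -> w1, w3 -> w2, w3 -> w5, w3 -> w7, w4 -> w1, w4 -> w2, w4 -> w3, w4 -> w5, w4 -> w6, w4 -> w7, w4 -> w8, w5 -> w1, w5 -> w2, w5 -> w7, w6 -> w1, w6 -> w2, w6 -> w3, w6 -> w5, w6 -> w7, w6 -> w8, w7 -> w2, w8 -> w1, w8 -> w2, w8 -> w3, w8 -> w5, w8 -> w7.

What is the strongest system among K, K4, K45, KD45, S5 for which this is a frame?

K4

Transitive (axiom 4): yes — every two-step R-path is closed by a direct edge.
Euclidean (axiom 5): no — w1 R w2 and w1 R w7, but not w2 R w7.
Serial (axiom D): no — w2 has no R-successor.
Reflexive (axiom T): no — w1 is not related to itself.
So F validates K, K4; K45 would additionally require R to be Euclidean. The strongest is K4.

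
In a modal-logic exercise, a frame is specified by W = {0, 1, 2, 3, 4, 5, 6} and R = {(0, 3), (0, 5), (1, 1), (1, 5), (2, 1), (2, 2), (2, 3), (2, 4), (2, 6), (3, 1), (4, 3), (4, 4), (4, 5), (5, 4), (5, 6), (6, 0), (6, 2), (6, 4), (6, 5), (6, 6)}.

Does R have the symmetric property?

No

Symmetric: no — 0 R 3 but not 3 R 0.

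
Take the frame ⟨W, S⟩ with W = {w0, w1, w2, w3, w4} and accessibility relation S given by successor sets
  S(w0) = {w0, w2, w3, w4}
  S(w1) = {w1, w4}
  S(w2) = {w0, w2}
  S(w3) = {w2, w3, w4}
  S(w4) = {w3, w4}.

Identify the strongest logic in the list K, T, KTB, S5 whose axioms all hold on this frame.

T

Reflexive (axiom T): yes — every world is S-related to itself.
Symmetric (axiom B): no — w0 S w3 but not w3 S w0.
Euclidean (axiom 5): no — w0 S w2 and w0 S w3, but not w2 S w3.
So F validates K, T; KTB would additionally require S to be symmetric. The strongest is T.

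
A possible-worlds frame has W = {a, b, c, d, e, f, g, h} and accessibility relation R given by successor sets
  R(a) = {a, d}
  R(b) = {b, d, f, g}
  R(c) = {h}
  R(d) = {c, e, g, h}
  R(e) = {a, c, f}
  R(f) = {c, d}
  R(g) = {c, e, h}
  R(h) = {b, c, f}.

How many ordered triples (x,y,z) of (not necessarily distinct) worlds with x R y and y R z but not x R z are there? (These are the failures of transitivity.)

33

Enumerating: (a,d,c), (a,d,e), (a,d,g), (a,d,h), (b,d,c), (b,d,e), (b,d,h), (b,f,c), (b,g,c), (b,g,e), (b,g,h), (c,h,b), … and 21 more.
Total: 33.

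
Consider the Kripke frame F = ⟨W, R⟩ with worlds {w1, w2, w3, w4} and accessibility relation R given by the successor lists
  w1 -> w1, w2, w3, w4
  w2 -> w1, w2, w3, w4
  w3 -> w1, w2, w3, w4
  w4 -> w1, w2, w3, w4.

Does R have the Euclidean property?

Yes

Euclidean: yes — any two successors of a common world are R-related.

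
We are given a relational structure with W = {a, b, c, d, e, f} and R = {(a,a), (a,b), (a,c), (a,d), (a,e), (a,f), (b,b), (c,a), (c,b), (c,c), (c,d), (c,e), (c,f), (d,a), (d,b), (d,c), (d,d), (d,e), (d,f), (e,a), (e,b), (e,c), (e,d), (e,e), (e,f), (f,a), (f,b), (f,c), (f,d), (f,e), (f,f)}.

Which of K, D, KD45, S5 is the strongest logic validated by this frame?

D

Serial (axiom D): yes — every world has a successor (e.g. a R a).
Euclidean (axiom 5): no — a R b and a R c, but not b R c.
Transitive (axiom 4): yes — every two-step R-path is closed by a direct edge.
Reflexive (axiom T): yes — every world is R-related to itself.
So F validates K, D; KD45 would additionally require R to be Euclidean. The strongest is D.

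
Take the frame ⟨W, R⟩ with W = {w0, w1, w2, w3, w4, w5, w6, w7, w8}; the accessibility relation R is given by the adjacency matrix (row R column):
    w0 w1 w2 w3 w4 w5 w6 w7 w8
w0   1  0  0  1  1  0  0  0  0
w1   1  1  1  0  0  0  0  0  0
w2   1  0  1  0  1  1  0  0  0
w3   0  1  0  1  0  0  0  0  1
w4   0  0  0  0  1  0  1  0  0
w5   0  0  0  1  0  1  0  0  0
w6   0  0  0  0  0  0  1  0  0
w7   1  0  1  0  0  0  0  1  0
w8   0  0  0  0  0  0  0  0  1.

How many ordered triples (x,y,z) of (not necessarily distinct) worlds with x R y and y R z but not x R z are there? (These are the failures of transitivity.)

Enumerating: (w0,w3,w1), (w0,w3,w8), (w0,w4,w6), (w1,w0,w3), (w1,w0,w4), (w1,w2,w4), (w1,w2,w5), (w2,w0,w3), (w2,w4,w6), (w2,w5,w3), (w3,w1,w0), (w3,w1,w2), (w5,w3,w1), (w5,w3,w8), (w7,w0,w3), (w7,w0,w4), (w7,w2,w4), (w7,w2,w5).

18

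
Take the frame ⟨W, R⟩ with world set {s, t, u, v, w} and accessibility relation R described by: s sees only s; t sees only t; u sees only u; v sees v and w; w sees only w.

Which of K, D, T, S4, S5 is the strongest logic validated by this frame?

Serial (axiom D): yes — every world has a successor (e.g. s R s).
Reflexive (axiom T): yes — every world is R-related to itself.
Transitive (axiom 4): yes — every two-step R-path is closed by a direct edge.
Euclidean (axiom 5): no — v R w and v R v, but not w R v.
So F validates K, D, T, S4; S5 would additionally require R to be Euclidean. The strongest is S4.

S4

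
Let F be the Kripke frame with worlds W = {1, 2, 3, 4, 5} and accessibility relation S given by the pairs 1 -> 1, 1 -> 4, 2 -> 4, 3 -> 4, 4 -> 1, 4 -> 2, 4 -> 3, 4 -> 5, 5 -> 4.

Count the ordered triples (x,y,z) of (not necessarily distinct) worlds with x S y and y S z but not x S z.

Enumerating: (1,4,2), (1,4,3), (1,4,5), (2,4,1), (2,4,2), (2,4,3), (2,4,5), (3,4,1), (3,4,2), (3,4,3), (3,4,5), (4,1,4), … and 7 more.
Total: 19.

19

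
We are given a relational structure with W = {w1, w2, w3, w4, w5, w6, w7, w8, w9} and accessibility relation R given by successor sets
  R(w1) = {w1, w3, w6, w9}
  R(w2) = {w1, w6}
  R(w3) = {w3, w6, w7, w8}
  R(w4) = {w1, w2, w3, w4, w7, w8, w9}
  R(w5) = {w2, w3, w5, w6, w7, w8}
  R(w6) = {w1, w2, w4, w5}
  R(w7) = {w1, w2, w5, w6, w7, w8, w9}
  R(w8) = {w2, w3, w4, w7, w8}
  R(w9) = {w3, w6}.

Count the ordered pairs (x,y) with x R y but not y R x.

21

Enumerating: (w1,w3), (w1,w9), (w2,w1), (w3,w6), (w3,w7), (w4,w1), (w4,w2), (w4,w3), (w4,w7), (w4,w9), (w5,w2), (w5,w3), … and 9 more.
Total: 21.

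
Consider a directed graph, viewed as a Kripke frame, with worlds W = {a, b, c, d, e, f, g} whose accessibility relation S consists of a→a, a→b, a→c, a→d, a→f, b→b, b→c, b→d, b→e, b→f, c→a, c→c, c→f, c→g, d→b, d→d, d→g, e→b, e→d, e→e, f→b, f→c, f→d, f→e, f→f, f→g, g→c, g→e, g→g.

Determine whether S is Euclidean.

No

Euclidean: no — a S c and a S b, but not c S b.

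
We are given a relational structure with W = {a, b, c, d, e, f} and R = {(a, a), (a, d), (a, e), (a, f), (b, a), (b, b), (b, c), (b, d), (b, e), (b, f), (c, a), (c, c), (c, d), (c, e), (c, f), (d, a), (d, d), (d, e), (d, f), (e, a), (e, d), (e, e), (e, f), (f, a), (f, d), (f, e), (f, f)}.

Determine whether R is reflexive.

Reflexive: yes — every world is R-related to itself.

Yes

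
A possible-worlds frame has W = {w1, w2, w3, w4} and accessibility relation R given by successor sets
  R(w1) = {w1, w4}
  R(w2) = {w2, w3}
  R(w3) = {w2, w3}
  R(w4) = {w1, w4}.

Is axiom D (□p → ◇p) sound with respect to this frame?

By correspondence theory, D is valid on a frame iff R is serial.
Serial: yes — every world has a successor (e.g. w1 R w1).

Yes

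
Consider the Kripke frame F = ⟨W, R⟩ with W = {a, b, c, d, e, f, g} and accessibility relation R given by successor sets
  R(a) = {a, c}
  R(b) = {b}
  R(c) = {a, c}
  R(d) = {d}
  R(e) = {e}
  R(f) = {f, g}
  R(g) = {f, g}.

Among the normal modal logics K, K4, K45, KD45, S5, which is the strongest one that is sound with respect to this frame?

S5

Transitive (axiom 4): yes — every two-step R-path is closed by a direct edge.
Euclidean (axiom 5): yes — any two successors of a common world are R-related.
Serial (axiom D): yes — every world has a successor (e.g. a R a).
Reflexive (axiom T): yes — every world is R-related to itself.
So F validates K, K4, K45, KD45, S5. The strongest is S5.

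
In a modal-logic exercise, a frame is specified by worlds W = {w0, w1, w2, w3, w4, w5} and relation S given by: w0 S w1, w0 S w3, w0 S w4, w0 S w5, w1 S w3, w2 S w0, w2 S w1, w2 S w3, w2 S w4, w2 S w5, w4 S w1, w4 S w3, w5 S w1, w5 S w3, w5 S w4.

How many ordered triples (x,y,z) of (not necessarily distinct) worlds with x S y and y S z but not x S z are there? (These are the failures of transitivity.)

S is transitive; there are no such tuples.

0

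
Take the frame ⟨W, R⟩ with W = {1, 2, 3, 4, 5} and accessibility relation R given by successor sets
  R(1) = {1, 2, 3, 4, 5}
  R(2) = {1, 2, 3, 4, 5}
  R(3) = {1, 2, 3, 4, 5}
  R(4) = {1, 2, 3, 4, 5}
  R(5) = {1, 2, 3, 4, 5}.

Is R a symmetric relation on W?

Symmetric: yes — every pair in R has its reverse in R.

Yes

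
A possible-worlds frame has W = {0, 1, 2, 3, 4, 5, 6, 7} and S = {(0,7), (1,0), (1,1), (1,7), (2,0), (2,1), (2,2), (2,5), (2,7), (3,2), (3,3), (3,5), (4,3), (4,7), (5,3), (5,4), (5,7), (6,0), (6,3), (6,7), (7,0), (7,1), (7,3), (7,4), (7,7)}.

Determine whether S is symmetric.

Symmetric: no — 1 S 0 but not 0 S 1.

No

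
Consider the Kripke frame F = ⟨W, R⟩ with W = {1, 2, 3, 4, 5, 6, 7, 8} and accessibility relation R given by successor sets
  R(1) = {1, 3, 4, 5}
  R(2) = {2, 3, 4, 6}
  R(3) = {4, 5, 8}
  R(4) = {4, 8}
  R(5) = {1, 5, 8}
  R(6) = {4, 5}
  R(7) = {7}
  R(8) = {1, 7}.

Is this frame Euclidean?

Euclidean: no — 1 R 4 and 1 R 3, but not 4 R 3.

No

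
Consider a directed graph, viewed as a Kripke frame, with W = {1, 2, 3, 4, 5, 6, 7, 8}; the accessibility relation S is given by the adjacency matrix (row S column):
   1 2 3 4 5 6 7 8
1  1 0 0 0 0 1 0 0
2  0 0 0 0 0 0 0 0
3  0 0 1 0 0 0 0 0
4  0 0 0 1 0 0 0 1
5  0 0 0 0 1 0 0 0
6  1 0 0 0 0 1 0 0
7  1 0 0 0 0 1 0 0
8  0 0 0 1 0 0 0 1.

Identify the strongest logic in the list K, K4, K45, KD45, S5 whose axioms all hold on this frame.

K45

Transitive (axiom 4): yes — every two-step S-path is closed by a direct edge.
Euclidean (axiom 5): yes — any two successors of a common world are S-related.
Serial (axiom D): no — 2 has no S-successor.
Reflexive (axiom T): no — 2 is not related to itself.
So F validates K, K4, K45; KD45 would additionally require S to be serial. The strongest is K45.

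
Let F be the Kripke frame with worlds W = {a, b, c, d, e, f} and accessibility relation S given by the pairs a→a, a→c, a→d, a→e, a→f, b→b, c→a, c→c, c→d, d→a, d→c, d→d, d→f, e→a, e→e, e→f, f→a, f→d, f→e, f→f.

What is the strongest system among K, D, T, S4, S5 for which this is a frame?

Serial (axiom D): yes — every world has a successor (e.g. a S a).
Reflexive (axiom T): yes — every world is S-related to itself.
Transitive (axiom 4): no — c S a and a S e, but not c S e.
Euclidean (axiom 5): no — a S c and a S e, but not c S e.
So F validates K, D, T; S4 would additionally require S to be transitive. The strongest is T.

T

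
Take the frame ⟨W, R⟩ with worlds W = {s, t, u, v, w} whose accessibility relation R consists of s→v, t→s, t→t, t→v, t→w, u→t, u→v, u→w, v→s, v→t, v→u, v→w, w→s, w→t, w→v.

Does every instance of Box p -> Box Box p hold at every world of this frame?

By correspondence theory, 4 is valid on a frame iff R is transitive.
Transitive: no — s R v and v R t, but not s R t.

No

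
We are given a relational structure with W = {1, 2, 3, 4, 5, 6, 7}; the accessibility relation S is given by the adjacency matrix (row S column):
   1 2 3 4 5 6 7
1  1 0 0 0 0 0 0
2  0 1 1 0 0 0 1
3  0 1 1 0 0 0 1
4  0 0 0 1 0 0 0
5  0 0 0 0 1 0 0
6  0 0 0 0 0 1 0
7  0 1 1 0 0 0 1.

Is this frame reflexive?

Yes

Reflexive: yes — every world is S-related to itself.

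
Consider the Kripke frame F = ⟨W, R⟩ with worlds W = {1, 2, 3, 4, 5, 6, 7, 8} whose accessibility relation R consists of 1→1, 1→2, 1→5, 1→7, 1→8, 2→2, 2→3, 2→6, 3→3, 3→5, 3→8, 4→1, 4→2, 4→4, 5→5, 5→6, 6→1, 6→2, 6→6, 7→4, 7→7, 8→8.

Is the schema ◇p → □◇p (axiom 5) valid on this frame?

By correspondence theory, 5 is valid on a frame iff R is Euclidean.
Euclidean: no — 1 R 2 and 1 R 5, but not 2 R 5.

No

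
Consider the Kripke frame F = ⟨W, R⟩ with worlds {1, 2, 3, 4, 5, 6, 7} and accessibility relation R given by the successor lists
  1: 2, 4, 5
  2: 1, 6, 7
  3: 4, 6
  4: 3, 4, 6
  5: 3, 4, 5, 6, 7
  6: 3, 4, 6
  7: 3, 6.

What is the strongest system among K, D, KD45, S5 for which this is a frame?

Serial (axiom D): yes — every world has a successor (e.g. 1 R 2).
Euclidean (axiom 5): no — 1 R 2 and 1 R 4, but not 2 R 4.
Transitive (axiom 4): no — 1 R 2 and 2 R 6, but not 1 R 6.
Reflexive (axiom T): no — 1 is not related to itself.
So F validates K, D; KD45 would additionally require R to be Euclidean and transitive. The strongest is D.

D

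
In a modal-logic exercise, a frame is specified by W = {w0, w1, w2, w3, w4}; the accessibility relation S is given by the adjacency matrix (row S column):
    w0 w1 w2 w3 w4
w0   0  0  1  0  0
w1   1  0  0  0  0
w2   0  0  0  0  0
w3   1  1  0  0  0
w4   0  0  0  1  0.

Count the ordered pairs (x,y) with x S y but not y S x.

5

Enumerating: (w0,w2), (w1,w0), (w3,w0), (w3,w1), (w4,w3).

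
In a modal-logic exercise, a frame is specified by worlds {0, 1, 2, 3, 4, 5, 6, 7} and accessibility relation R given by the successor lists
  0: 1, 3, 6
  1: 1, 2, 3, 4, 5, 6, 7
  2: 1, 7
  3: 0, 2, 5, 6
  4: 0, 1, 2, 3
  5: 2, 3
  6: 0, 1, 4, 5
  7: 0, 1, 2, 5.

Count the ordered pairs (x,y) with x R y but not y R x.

13

Enumerating: (0,1), (1,3), (1,5), (3,2), (3,6), (4,0), (4,2), (4,3), (5,2), (6,4), (6,5), (7,0), (7,5).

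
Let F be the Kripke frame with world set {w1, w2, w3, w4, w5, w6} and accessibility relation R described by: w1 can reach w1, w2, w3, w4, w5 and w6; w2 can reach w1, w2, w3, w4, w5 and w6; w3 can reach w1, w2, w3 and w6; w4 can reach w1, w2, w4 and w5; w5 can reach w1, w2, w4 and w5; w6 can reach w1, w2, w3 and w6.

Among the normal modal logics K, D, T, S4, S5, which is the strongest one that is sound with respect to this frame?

T

Serial (axiom D): yes — every world has a successor (e.g. w1 R w1).
Reflexive (axiom T): yes — every world is R-related to itself.
Transitive (axiom 4): no — w3 R w1 and w1 R w4, but not w3 R w4.
Euclidean (axiom 5): no — w1 R w3 and w1 R w4, but not w3 R w4.
So F validates K, D, T; S4 would additionally require R to be transitive. The strongest is T.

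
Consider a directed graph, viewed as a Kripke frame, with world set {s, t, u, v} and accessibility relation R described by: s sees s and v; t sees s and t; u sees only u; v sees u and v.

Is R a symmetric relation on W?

Symmetric: no — s R v but not v R s.

No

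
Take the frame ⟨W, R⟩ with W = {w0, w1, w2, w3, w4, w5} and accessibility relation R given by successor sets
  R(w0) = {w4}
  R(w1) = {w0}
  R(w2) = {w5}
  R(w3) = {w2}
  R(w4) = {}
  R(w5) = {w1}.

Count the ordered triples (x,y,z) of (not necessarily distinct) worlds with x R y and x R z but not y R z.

Enumerating: (w0,w4,w4), (w1,w0,w0), (w2,w5,w5), (w3,w2,w2), (w5,w1,w1).

5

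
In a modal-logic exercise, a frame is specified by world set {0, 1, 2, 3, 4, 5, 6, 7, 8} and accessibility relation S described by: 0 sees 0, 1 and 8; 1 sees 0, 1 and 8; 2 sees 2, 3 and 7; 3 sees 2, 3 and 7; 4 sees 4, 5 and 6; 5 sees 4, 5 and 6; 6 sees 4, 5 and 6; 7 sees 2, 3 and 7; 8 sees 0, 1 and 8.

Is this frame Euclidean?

Yes

Euclidean: yes — any two successors of a common world are S-related.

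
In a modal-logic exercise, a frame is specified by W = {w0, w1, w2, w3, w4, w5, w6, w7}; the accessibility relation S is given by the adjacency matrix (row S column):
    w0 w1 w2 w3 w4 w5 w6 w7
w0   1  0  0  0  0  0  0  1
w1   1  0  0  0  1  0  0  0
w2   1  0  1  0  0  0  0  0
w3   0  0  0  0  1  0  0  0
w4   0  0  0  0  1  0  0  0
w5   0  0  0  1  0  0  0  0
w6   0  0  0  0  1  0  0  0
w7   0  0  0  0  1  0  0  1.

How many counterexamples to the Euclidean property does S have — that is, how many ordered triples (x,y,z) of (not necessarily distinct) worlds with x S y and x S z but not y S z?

6

Enumerating: (w0,w7,w0), (w1,w0,w4), (w1,w4,w0), (w2,w0,w2), (w5,w3,w3), (w7,w4,w7).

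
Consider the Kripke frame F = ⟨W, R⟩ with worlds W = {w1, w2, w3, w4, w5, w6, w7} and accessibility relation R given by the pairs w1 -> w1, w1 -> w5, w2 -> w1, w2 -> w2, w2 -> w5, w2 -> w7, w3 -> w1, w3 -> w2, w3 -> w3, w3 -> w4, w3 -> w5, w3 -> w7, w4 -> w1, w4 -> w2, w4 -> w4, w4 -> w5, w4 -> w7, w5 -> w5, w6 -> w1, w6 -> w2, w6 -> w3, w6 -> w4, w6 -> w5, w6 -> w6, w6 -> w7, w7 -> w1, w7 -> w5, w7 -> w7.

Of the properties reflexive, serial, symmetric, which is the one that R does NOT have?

Reflexive: yes — every world is R-related to itself.
Serial: yes — every world has a successor (e.g. w1 R w1).
Symmetric: no — w1 R w5 but not w5 R w1.
Only symmetric fails.

symmetric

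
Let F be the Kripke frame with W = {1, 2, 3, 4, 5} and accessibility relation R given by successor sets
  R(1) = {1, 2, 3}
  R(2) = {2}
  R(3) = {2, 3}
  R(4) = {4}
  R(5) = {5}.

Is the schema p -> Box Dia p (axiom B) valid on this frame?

No

By correspondence theory, B is valid on a frame iff R is symmetric.
Symmetric: no — 1 R 2 but not 2 R 1.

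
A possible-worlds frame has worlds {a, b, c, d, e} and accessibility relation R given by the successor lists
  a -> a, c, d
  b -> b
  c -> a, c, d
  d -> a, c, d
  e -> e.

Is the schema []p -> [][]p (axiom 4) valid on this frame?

By correspondence theory, 4 is valid on a frame iff R is transitive.
Transitive: yes — every two-step R-path is closed by a direct edge.

Yes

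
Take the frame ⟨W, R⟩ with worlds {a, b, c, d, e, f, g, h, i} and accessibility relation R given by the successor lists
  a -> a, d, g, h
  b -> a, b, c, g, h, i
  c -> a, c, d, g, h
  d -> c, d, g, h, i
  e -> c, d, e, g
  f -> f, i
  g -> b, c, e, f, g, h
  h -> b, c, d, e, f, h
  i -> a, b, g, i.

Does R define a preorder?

Reflexive: yes — every world is R-related to itself.
Transitive: no — a R d and d R c, but not a R c.
So R is not a preorder.

No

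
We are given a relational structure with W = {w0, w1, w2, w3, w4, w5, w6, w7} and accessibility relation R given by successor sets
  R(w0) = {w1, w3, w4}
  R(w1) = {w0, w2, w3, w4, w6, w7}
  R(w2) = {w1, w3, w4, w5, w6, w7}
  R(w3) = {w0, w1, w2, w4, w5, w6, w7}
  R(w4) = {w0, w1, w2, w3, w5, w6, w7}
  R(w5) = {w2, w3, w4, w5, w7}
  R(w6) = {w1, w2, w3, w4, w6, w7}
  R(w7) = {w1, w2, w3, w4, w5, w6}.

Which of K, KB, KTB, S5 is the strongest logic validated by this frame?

Symmetric (axiom B): yes — every pair in R has its reverse in R.
Reflexive (axiom T): no — w0 is not related to itself.
Euclidean (axiom 5): no — w1 R w0 and w1 R w2, but not w0 R w2.
So F validates K, KB; KTB would additionally require R to be reflexive. The strongest is KB.

KB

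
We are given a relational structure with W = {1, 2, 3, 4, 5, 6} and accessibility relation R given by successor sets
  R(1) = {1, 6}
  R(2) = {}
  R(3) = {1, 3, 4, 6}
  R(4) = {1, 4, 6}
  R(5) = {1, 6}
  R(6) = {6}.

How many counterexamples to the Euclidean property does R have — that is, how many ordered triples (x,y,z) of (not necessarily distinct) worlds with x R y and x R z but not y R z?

11

Enumerating: (1,6,1), (3,1,3), (3,1,4), (3,4,3), (3,6,1), (3,6,3), (3,6,4), (4,1,4), (4,6,1), (4,6,4), (5,6,1).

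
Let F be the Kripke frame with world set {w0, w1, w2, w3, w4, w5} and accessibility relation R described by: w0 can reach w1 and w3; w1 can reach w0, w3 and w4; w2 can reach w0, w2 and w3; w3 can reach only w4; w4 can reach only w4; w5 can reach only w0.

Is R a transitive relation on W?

Transitive: no — w0 R w1 and w1 R w4, but not w0 R w4.

No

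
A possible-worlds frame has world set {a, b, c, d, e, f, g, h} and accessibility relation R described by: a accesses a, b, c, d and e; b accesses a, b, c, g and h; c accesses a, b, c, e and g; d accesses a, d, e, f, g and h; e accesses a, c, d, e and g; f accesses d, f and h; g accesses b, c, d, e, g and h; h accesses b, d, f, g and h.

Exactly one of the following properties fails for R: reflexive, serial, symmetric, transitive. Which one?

Reflexive: yes — every world is R-related to itself.
Serial: yes — every world has a successor (e.g. a R a).
Symmetric: yes — every pair in R has its reverse in R.
Transitive: no — a R b and b R g, but not a R g.
Only transitive fails.

transitive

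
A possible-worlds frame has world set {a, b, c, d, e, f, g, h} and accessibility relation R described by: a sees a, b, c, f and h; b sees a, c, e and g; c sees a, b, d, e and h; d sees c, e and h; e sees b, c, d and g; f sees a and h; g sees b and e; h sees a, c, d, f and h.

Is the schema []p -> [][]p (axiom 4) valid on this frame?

No

Axiom 4 corresponds to the accessibility relation being transitive.
Transitive: no — a R b and b R e, but not a R e.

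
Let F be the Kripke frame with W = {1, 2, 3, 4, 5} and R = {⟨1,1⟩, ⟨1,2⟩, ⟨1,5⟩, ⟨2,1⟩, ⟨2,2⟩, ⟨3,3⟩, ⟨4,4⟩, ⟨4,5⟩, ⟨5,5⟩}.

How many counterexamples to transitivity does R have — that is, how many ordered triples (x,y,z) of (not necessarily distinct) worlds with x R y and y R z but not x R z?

1

Enumerating: (2,1,5).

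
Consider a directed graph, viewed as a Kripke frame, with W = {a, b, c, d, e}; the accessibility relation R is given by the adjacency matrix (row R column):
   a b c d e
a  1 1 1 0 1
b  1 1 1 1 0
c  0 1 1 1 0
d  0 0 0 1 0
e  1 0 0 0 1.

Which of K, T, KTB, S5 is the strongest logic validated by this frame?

Reflexive (axiom T): yes — every world is R-related to itself.
Symmetric (axiom B): no — a R c but not c R a.
Euclidean (axiom 5): no — a R b and a R e, but not b R e.
So F validates K, T; KTB would additionally require R to be symmetric. The strongest is T.

T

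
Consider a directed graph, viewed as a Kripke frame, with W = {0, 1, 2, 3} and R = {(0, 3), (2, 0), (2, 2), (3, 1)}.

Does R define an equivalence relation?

Reflexive: no — 0 is not related to itself.
Symmetric: no — 0 R 3 but not 3 R 0.
Transitive: no — 0 R 3 and 3 R 1, but not 0 R 1.
So R is not an equivalence relation.

No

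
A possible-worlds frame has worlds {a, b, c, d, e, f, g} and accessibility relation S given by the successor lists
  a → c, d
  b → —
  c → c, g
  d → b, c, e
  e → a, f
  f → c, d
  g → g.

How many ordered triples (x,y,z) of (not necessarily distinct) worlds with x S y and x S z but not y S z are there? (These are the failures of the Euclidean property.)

17

Enumerating: (a,c,d), (a,d,d), (c,g,c), (d,b,b), (d,b,c), (d,b,e), (d,c,b), (d,c,e), (d,e,b), (d,e,c), (d,e,e), (e,a,a), (e,a,f), (e,f,a), (e,f,f), (f,c,d), (f,d,d).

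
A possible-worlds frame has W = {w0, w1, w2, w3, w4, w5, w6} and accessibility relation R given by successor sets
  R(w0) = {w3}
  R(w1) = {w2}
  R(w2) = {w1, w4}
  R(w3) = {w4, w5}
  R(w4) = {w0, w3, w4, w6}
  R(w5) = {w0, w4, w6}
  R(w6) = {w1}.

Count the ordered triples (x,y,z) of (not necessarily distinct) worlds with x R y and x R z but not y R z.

Enumerating: (w0,w3,w3), (w1,w2,w2), (w2,w1,w1), (w2,w1,w4), (w2,w4,w1), (w3,w4,w5), (w3,w5,w5), (w4,w0,w0), (w4,w0,w4), (w4,w0,w6), (w4,w3,w0), (w4,w3,w3), … and 12 more.
Total: 24.

24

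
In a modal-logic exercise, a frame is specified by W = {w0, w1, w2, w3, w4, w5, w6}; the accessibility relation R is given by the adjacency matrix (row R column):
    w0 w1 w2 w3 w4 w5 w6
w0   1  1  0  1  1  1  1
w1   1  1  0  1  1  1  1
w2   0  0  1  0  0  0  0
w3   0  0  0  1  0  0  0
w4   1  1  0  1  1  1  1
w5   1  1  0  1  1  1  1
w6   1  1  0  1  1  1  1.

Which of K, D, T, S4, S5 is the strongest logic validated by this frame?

Serial (axiom D): yes — every world has a successor (e.g. w0 R w0).
Reflexive (axiom T): yes — every world is R-related to itself.
Transitive (axiom 4): yes — every two-step R-path is closed by a direct edge.
Euclidean (axiom 5): no — w0 R w3 and w0 R w1, but not w3 R w1.
So F validates K, D, T, S4; S5 would additionally require R to be Euclidean. The strongest is S4.

S4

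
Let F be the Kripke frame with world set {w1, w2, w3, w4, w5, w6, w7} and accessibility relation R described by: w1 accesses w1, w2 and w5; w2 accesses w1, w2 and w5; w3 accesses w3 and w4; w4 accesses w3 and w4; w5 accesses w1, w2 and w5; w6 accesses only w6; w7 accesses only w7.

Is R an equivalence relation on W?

Reflexive: yes — every world is R-related to itself.
Symmetric: yes — every pair in R has its reverse in R.
Transitive: yes — every two-step R-path is closed by a direct edge.
So R is an equivalence relation.

Yes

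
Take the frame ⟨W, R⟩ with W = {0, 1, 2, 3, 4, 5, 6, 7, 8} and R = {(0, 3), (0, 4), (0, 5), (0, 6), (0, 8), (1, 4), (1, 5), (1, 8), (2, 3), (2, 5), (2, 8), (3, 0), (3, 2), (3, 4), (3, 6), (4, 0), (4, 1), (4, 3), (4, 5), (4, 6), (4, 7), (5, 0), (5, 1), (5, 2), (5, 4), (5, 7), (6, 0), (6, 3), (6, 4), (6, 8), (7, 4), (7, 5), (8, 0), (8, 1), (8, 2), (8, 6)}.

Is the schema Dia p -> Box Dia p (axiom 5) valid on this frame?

The schema 5 characterises exactly the Euclidean frames.
Euclidean: no — 0 R 3 and 0 R 5, but not 3 R 5.

No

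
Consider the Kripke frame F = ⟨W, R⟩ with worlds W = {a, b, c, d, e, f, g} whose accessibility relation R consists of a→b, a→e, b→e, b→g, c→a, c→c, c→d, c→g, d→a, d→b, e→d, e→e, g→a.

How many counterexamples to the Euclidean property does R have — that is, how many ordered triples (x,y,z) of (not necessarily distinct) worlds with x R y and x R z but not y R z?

Enumerating: (a,b,b), (a,e,b), (b,e,g), (b,g,e), (b,g,g), (c,a,a), (c,a,c), (c,a,d), (c,a,g), (c,d,c), (c,d,d), (c,d,g), … and 9 more.
Total: 21.

21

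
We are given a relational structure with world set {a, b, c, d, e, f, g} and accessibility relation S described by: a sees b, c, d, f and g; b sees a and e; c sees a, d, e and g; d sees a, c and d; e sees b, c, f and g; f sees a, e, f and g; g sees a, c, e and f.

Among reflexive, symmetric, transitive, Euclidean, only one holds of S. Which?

Reflexive: no — a is not related to itself.
Symmetric: yes — every pair in S has its reverse in S.
Transitive: no — a S b and b S e, but not a S e.
Euclidean: no — a S b and a S c, but not b S c.
Only symmetric holds.

symmetric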